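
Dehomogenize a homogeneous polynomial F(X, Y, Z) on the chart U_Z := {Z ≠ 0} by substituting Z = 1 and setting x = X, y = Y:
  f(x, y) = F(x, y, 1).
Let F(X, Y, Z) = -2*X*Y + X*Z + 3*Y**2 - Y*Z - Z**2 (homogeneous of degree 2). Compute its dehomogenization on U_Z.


f(x, y) = -2*x*y + x + 3*y**2 - y - 1

On U_Z we set Z = 1. Each monomial c·X^i·Y^j·Z^k in F becomes c·x^i·y^j·1^k = c·x^i·y^j.
Substituting Z = 1: F(X, Y, 1) = -2*x*y + x + 3*y**2 - y - 1.
Note: deg(f) ≤ deg(F) = 2; strict inequality happens when F is divisible by Z (lost terms).


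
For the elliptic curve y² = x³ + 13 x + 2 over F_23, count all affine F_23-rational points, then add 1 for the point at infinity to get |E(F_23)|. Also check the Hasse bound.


Affine points = {(0, 5), (0, 18), (1, 4), (1, 19), (2, 6), (2, 17), (4, 7), (4, 16), (5, 10), (5, 13), (11, 2), (11, 21), (12, 0), (19, 1), (19, 22)}; affine count = 15; |E(F_23)| = 16.

Discriminant check: Δ ∝ 4a³ + 27b² = 4·13³ + 27·2² = 4·2197 + 27·4 ≡ 18 (mod 23). Nonzero ⇒ E is nonsingular.
For each x ∈ F_23, compute rhs = x³ + 13·x + 2 mod 23, then count y ∈ F_23 with y² ≡ rhs.
  x = 0: rhs = 2, matching y values: 5, 18 (2 points).
  x = 1: rhs = 16, matching y values: 4, 19 (2 points).
  x = 2: rhs = 13, matching y values: 6, 17 (2 points).
  x = 3: rhs = 22, matching y values: none (0 points).
  x = 4: rhs = 3, matching y values: 7, 16 (2 points).
  x = 5: rhs = 8, matching y values: 10, 13 (2 points).
  x = 6: rhs = 20, matching y values: none (0 points).
  x = 7: rhs = 22, matching y values: none (0 points).
  x = 8: rhs = 20, matching y values: none (0 points).
  x = 9: rhs = 20, matching y values: none (0 points).
  x = 10: rhs = 5, matching y values: none (0 points).
  x = 11: rhs = 4, matching y values: 2, 21 (2 points).
  x = 12: rhs = 0, matching y values: 0 (1 points).
  x = 13: rhs = 22, matching y values: none (0 points).
  x = 14: rhs = 7, matching y values: none (0 points).
  x = 15: rhs = 7, matching y values: none (0 points).
  x = 16: rhs = 5, matching y values: none (0 points).
  x = 17: rhs = 7, matching y values: none (0 points).
  x = 18: rhs = 19, matching y values: none (0 points).
  x = 19: rhs = 1, matching y values: 1, 22 (2 points).
  x = 20: rhs = 5, matching y values: none (0 points).
  x = 21: rhs = 14, matching y values: none (0 points).
  x = 22: rhs = 11, matching y values: none (0 points).
Total affine count: 15.
Full point count |E(F_23)| = 15 + 1 = 16.
Hasse bound: |16 − (23+1)| = |-8| = 8 ≤ 2√23 ≈ 9.5917 ✓.


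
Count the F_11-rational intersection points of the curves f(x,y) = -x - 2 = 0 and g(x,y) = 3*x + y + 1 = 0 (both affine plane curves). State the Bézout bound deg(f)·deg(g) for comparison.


Common zeros: {(9, 5)}; count = 1; Bézout bound = 1.

deg(f) = 1, deg(g) = 1, so Bézout bound = 1.
Scan x ∈ F_11. For each x, list the y ∈ F_11 with f(x, y) ≡ 0 and those with g(x, y) ≡ 0 (mod 11); the common zeros in that column are the intersection.
  x = 0: f ≡ 0 at y ∈ ∅; g ≡ 0 at y ∈ {10}; common: ∅.
  x = 1: f ≡ 0 at y ∈ ∅; g ≡ 0 at y ∈ {7}; common: ∅.
  x = 2: f ≡ 0 at y ∈ ∅; g ≡ 0 at y ∈ {4}; common: ∅.
  x = 3: f ≡ 0 at y ∈ ∅; g ≡ 0 at y ∈ {1}; common: ∅.
  x = 4: f ≡ 0 at y ∈ ∅; g ≡ 0 at y ∈ {9}; common: ∅.
  x = 5: f ≡ 0 at y ∈ ∅; g ≡ 0 at y ∈ {6}; common: ∅.
  x = 6: f ≡ 0 at y ∈ ∅; g ≡ 0 at y ∈ {3}; common: ∅.
  x = 7: f ≡ 0 at y ∈ ∅; g ≡ 0 at y ∈ {0}; common: ∅.
  x = 8: f ≡ 0 at y ∈ ∅; g ≡ 0 at y ∈ {8}; common: ∅.
  x = 9: f ≡ 0 at y ∈ {0, 1, 2, 3, 4, 5, 6, 7, 8, 9, 10}; g ≡ 0 at y ∈ {5}; common: {5}.
  x = 10: f ≡ 0 at y ∈ ∅; g ≡ 0 at y ∈ {2}; common: ∅.
Collecting: common zeros = {(9, 5)}, so the count is 1.
Comparison with the Bézout bound: 1 ≤ 1 = deg(f)·deg(g), as expected for curves with no common component (the bound is attained).


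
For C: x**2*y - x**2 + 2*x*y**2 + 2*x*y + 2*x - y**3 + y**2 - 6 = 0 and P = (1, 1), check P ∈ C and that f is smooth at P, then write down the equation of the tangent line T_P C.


Tangent line at P: 6*x + 6*y - 12 = 0.

Step 1: f(1, 1) = 0, so P lies on C.
Step 2: partial derivatives
  f_x(x, y) = 2*x*y - 2*x + 2*y**2 + 2*y + 2, f_y(x, y) = x**2 + 4*x*y + 2*x - 3*y**2 + 2*y.
  f_x(P) = 6, f_y(P) = 6 (gradient nonzero, so P is smooth).
Step 3: tangent line at P: 6·(x − 1) + 6·(y − 1) = 0.
Expanding: 6*x + 6*y - 12 = 0.


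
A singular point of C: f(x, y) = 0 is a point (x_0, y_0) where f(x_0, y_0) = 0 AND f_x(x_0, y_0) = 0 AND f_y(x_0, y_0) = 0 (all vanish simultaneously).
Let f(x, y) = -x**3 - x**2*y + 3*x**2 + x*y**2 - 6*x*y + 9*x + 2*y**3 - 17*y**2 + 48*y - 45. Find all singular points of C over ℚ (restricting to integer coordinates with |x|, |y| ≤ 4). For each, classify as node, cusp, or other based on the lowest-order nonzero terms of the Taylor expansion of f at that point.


Singular points: {(0, 3)}; classification: cusp.

Compute partial derivatives:
  f_x = -3*x**2 - 2*x*y + 6*x + y**2 - 6*y + 9.
  f_y = -x**2 + 2*x*y - 6*x + 6*y**2 - 34*y + 48.
Scan x_0 ∈ {−4, ..., 4}. For each x_0, f_y(x_0, y) is a polynomial in y; find its integer roots y ∈ {−4, ..., 4}, then test f_x and f at those candidates.
  x = -4: f_y(-4, y) = 6*y**2 - 42*y + 56; no integer root y with |y| ≤ 4.
  x = -3: f_y(-3, y) = 6*y**2 - 40*y + 57; no integer root y with |y| ≤ 4.
  x = -2: f_y(-2, y) = 6*y**2 - 38*y + 56; vanishes at y ∈ {4}. (-2, 4): f_x = -7 ≠ 0.
  x = -1: f_y(-1, y) = 6*y**2 - 36*y + 53; no integer root y with |y| ≤ 4.
  x = 0: f_y(0, y) = 6*y**2 - 34*y + 48; vanishes at y ∈ {3}. (0, 3): f_x = 0, f = 0 — SINGULAR.
  x = 1: f_y(1, y) = 6*y**2 - 32*y + 41; no integer root y with |y| ≤ 4.
  x = 2: f_y(2, y) = 6*y**2 - 30*y + 32; no integer root y with |y| ≤ 4.
  x = 3: f_y(3, y) = 6*y**2 - 28*y + 21; no integer root y with |y| ≤ 4.
  x = 4: f_y(4, y) = 6*y**2 - 26*y + 8; vanishes at y ∈ {4}. (4, 4): f_x = -55 ≠ 0.
Only singular point on the grid: (0, 3).
Classify: substitute x = 0 + u, y = 3 + v and expand: f = -u**3 - u**2*v + u*v**2 + 2*v**3 + v**2.
No constant or linear terms (consistent with a singular point). Quadratic part: v**2. Cubic part: -u**3 - u**2*v + u*v**2 + 2*v**3.
The quadratic part v**2 is a perfect square, so there is a single (double) tangent line v = 0, i.e. y = 3. Restricting the cubic part to that line (v = 0) leaves -u**3 ≠ 0, so f is not divisible by v and the branch is v² ≈ u**3 to lowest order — this is a cusp.
Classification: cusp.


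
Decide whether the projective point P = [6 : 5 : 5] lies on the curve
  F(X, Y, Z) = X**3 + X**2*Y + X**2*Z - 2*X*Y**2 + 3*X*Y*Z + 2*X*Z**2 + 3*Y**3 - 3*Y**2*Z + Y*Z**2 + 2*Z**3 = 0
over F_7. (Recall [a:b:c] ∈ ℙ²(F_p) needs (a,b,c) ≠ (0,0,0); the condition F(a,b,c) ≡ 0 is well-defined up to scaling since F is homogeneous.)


F(6,5,5) ≡ 1 (mod 7); P is NOT on the curve.

Evaluate F(6, 5, 5) term-by-term (mod 7).
  X**3 ↦ 1·216·1·1 = 216
  X**2*Y ↦ 1·36·5·1 = 180
  X**2*Z ↦ 1·36·1·5 = 180
  -2*X*Y**2 ↦ -2·6·25·1 = -300
  3*X*Y*Z ↦ 3·6·5·5 = 450
  2*X*Z**2 ↦ 2·6·1·25 = 300
  3*Y**3 ↦ 3·1·125·1 = 375
  -3*Y**2*Z ↦ -3·1·25·5 = -375
  Y*Z**2 ↦ 1·1·5·25 = 125
  2*Z**3 ↦ 2·1·1·125 = 250
Sum: F(6, 5, 5) = (216) + (180) + (180) + (-300) + (450) + (300) + (375) + (-375) + (125) + (250) = 1401.
Reducing mod 7: 1401 ≡ 1 (mod 7).
Since F(a, b, c) ≡ 1 ≠ 0 (mod 7), P does NOT lie on the curve.


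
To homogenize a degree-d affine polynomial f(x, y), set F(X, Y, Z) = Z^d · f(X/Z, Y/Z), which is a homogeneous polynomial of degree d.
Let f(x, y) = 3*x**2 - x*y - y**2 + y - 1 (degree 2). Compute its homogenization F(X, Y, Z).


F(X, Y, Z) = 3*X**2 - X*Y - Y**2 + Y*Z - Z**2

deg(f) = 2.
Substitute x = X/Z, y = Y/Z into f, then multiply by Z^2.
  monomial 3·x^2·y^0 ↦ 3·X^2·Y^0·Z^0.
  monomial -1·x^1·y^1 ↦ -1·X^1·Y^1·Z^0.
  monomial -1·x^0·y^2 ↦ -1·X^0·Y^2·Z^0.
  monomial 1·x^0·y^1 ↦ 1·X^0·Y^1·Z^1.
  monomial -1·x^0·y^0 ↦ -1·X^0·Y^0·Z^2.
Collecting: F(X, Y, Z) = 3*X**2 - X*Y - Y**2 + Y*Z - Z**2.


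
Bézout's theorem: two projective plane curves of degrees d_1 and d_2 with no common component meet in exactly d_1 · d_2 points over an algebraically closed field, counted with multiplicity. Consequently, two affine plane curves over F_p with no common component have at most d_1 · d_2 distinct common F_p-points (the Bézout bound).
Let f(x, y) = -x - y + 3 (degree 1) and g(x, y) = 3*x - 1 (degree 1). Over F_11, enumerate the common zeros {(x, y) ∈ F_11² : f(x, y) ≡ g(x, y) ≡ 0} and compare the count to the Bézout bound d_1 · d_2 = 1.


Common zeros: {(4, 10)}; count = 1; Bézout bound = 1.

deg(f) = 1, deg(g) = 1, so Bézout bound = 1.
Scan x ∈ F_11. For each x, list the y ∈ F_11 with f(x, y) ≡ 0 and those with g(x, y) ≡ 0 (mod 11); the common zeros in that column are the intersection.
  x = 0: f ≡ 0 at y ∈ {3}; g ≡ 0 at y ∈ ∅; common: ∅.
  x = 1: f ≡ 0 at y ∈ {2}; g ≡ 0 at y ∈ ∅; common: ∅.
  x = 2: f ≡ 0 at y ∈ {1}; g ≡ 0 at y ∈ ∅; common: ∅.
  x = 3: f ≡ 0 at y ∈ {0}; g ≡ 0 at y ∈ ∅; common: ∅.
  x = 4: f ≡ 0 at y ∈ {10}; g ≡ 0 at y ∈ {0, 1, 2, 3, 4, 5, 6, 7, 8, 9, 10}; common: {10}.
  x = 5: f ≡ 0 at y ∈ {9}; g ≡ 0 at y ∈ ∅; common: ∅.
  x = 6: f ≡ 0 at y ∈ {8}; g ≡ 0 at y ∈ ∅; common: ∅.
  x = 7: f ≡ 0 at y ∈ {7}; g ≡ 0 at y ∈ ∅; common: ∅.
  x = 8: f ≡ 0 at y ∈ {6}; g ≡ 0 at y ∈ ∅; common: ∅.
  x = 9: f ≡ 0 at y ∈ {5}; g ≡ 0 at y ∈ ∅; common: ∅.
  x = 10: f ≡ 0 at y ∈ {4}; g ≡ 0 at y ∈ ∅; common: ∅.
Collecting: common zeros = {(4, 10)}, so the count is 1.
Comparison with the Bézout bound: 1 ≤ 1 = deg(f)·deg(g), as expected for curves with no common component (the bound is attained).


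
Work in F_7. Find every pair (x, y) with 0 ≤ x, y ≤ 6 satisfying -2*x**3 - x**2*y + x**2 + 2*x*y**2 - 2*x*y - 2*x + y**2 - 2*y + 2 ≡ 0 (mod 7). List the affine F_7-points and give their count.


Affine F_7-points: {(1, 5), (1, 6), (2, 0), (2, 2), (3, 0), (5, 1), (5, 3), (6, 0), (6, 6)}; count = 9.

For each of the 49 pairs (x, y) ∈ F_7², evaluate f(x, y) mod 7. Record the zeros.
  x = 0: [0↦2, 1↦1, 2↦2, 3↦5, 4↦3, 5↦3, 6↦5]  zeros at y ∈ ∅
  x = 1: [0↦6, 1↦4, 2↦1, 3↦4, 4↦6, 5↦0, 6↦0]  zeros at y ∈ {5, 6}
  x = 2: [0↦0, 1↦2, 2↦0, 3↦1, 4↦5, 5↦5, 6↦1]  zeros at y ∈ {0, 2}
  x = 3: [0↦0, 1↦4, 2↦1, 3↦5, 4↦2, 5↦6, 6↦3]  zeros at y ∈ {0}
  x = 4: [0↦1, 1↦5, 2↦6, 3↦4, 4↦6, 5↦5, 6↦1]  zeros at y ∈ ∅
  x = 5: [0↦5, 1↦0, 2↦3, 3↦0, 4↦5, 5↦4, 6↦4]  zeros at y ∈ {1, 3}
  x = 6: [0↦0, 1↦5, 2↦1, 3↦2, 4↦1, 5↦5, 6↦0]  zeros at y ∈ {0, 6}
Collecting zeros: affine points = {(1, 5), (1, 6), (2, 0), (2, 2), (3, 0), (5, 1), (5, 3), (6, 0), (6, 6)}.
Total count |C(F_7)_aff| = 9.


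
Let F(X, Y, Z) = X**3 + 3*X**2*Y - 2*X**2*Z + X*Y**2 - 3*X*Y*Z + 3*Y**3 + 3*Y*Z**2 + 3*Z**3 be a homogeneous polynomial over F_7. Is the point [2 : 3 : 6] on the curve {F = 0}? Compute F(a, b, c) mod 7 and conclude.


F(2,3,6) ≡ 0 (mod 7); P is on the curve.

Evaluate F(2, 3, 6) term-by-term (mod 7).
  X**3 ↦ 1·8·1·1 = 8
  3*X**2*Y ↦ 3·4·3·1 = 36
  -2*X**2*Z ↦ -2·4·1·6 = -48
  X*Y**2 ↦ 1·2·9·1 = 18
  -3*X*Y*Z ↦ -3·2·3·6 = -108
  3*Y**3 ↦ 3·1·27·1 = 81
  3*Y*Z**2 ↦ 3·1·3·36 = 324
  3*Z**3 ↦ 3·1·1·216 = 648
Sum: F(2, 3, 6) = (8) + (36) + (-48) + (18) + (-108) + (81) + (324) + (648) = 959.
Reducing mod 7: 959 ≡ 0 (mod 7).
Since F(a, b, c) ≡ 0 (mod 7), P lies on the curve.


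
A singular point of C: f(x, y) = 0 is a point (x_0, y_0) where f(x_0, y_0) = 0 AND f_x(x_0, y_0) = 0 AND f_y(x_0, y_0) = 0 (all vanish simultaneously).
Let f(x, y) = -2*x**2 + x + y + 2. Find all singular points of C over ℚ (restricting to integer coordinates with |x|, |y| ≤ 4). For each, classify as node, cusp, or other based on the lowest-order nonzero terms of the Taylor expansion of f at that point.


No singular points in the scanned grid; C is smooth there.

Compute partial derivatives:
  f_x = 1 - 4*x.
  f_y = 1.
f_y = 1 is a nonzero constant, so f_y never vanishes: no point (x, y) can satisfy f = f_x = f_y = 0. In particular no (x, y) ∈ {−4, ..., 4}² is singular; the curve is smooth.


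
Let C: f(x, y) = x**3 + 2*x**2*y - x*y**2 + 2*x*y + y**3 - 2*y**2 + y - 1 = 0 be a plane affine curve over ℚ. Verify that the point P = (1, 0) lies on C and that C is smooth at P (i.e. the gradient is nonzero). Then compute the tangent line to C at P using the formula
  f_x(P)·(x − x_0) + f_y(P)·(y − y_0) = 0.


Tangent line at P: 3*x + 5*y - 3 = 0.

Step 1: f(1, 0) = 0, so P lies on C.
Step 2: partial derivatives
  f_x(x, y) = 3*x**2 + 4*x*y - y**2 + 2*y, f_y(x, y) = 2*x**2 - 2*x*y + 2*x + 3*y**2 - 4*y + 1.
  f_x(P) = 3, f_y(P) = 5 (gradient nonzero, so P is smooth).
Step 3: tangent line at P: 3·(x − 1) + 5·(y − 0) = 0.
Expanding: 3*x + 5*y - 3 = 0.


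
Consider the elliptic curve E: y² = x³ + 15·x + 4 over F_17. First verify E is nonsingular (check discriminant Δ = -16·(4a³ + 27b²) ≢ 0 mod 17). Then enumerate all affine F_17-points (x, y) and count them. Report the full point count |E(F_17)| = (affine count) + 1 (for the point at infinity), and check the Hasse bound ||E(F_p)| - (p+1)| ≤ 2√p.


Affine points = {(0, 2), (0, 15), (2, 5), (2, 12), (3, 5), (3, 12), (4, 3), (4, 14), (5, 0), (6, 2), (6, 15), (9, 1), (9, 16), (10, 7), (10, 10), (11, 2), (11, 15), (12, 5), (12, 12), (13, 4), (13, 13), (14, 0), (15, 0)}; affine count = 23; |E(F_17)| = 24.

Discriminant check: Δ ∝ 4a³ + 27b² = 4·15³ + 27·4² = 4·3375 + 27·16 ≡ 9 (mod 17). Nonzero ⇒ E is nonsingular.
For each x ∈ F_17, compute rhs = x³ + 15·x + 4 mod 17, then count y ∈ F_17 with y² ≡ rhs.
  x = 0: rhs = 4, matching y values: 2, 15 (2 points).
  x = 1: rhs = 3, matching y values: none (0 points).
  x = 2: rhs = 8, matching y values: 5, 12 (2 points).
  x = 3: rhs = 8, matching y values: 5, 12 (2 points).
  x = 4: rhs = 9, matching y values: 3, 14 (2 points).
  x = 5: rhs = 0, matching y values: 0 (1 points).
  x = 6: rhs = 4, matching y values: 2, 15 (2 points).
  x = 7: rhs = 10, matching y values: none (0 points).
  x = 8: rhs = 7, matching y values: none (0 points).
  x = 9: rhs = 1, matching y values: 1, 16 (2 points).
  x = 10: rhs = 15, matching y values: 7, 10 (2 points).
  x = 11: rhs = 4, matching y values: 2, 15 (2 points).
  x = 12: rhs = 8, matching y values: 5, 12 (2 points).
  x = 13: rhs = 16, matching y values: 4, 13 (2 points).
  x = 14: rhs = 0, matching y values: 0 (1 points).
  x = 15: rhs = 0, matching y values: 0 (1 points).
  x = 16: rhs = 5, matching y values: none (0 points).
Total affine count: 23.
Full point count |E(F_17)| = 23 + 1 = 24.
Hasse bound: |24 − (17+1)| = |6| = 6 ≤ 2√17 ≈ 8.2462 ✓.


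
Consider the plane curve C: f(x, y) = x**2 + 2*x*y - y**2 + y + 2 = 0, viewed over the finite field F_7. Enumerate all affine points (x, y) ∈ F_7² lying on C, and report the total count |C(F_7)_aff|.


Affine F_7-points: {(0, 2), (0, 6), (1, 5), (2, 6), (3, 2), (3, 5)}; count = 6.

For each of the 49 pairs (x, y) ∈ F_7², evaluate f(x, y) mod 7. Record the zeros.
  x = 0: [0↦2, 1↦2, 2↦0, 3↦3, 4↦4, 5↦3, 6↦0]  zeros at y ∈ {2, 6}
  x = 1: [0↦3, 1↦5, 2↦5, 3↦3, 4↦6, 5↦0, 6↦6]  zeros at y ∈ {5}
  x = 2: [0↦6, 1↦3, 2↦5, 3↦5, 4↦3, 5↦6, 6↦0]  zeros at y ∈ {6}
  x = 3: [0↦4, 1↦3, 2↦0, 3↦2, 4↦2, 5↦0, 6↦3]  zeros at y ∈ {2, 5}
  x = 4: [0↦4, 1↦5, 2↦4, 3↦1, 4↦3, 5↦3, 6↦1]  zeros at y ∈ ∅
  x = 5: [0↦6, 1↦2, 2↦3, 3↦2, 4↦6, 5↦1, 6↦1]  zeros at y ∈ ∅
  x = 6: [0↦3, 1↦1, 2↦4, 3↦5, 4↦4, 5↦1, 6↦3]  zeros at y ∈ ∅
Collecting zeros: affine points = {(0, 2), (0, 6), (1, 5), (2, 6), (3, 2), (3, 5)}.
Total count |C(F_7)_aff| = 6.


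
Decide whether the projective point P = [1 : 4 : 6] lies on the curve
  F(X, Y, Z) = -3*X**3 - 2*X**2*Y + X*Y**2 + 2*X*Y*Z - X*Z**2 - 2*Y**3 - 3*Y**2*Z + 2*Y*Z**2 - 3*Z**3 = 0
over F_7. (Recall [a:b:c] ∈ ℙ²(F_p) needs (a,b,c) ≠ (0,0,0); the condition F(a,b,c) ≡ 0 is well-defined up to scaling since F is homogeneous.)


F(1,4,6) ≡ 4 (mod 7); P is NOT on the curve.

Evaluate F(1, 4, 6) term-by-term (mod 7).
  -3*X**3 ↦ -3·1·1·1 = -3
  -2*X**2*Y ↦ -2·1·4·1 = -8
  X*Y**2 ↦ 1·1·16·1 = 16
  2*X*Y*Z ↦ 2·1·4·6 = 48
  -X*Z**2 ↦ -1·1·1·36 = -36
  -2*Y**3 ↦ -2·1·64·1 = -128
  -3*Y**2*Z ↦ -3·1·16·6 = -288
  2*Y*Z**2 ↦ 2·1·4·36 = 288
  -3*Z**3 ↦ -3·1·1·216 = -648
Sum: F(1, 4, 6) = (-3) + (-8) + (16) + (48) + (-36) + (-128) + (-288) + (288) + (-648) = -759.
Reducing mod 7: -759 ≡ 4 (mod 7).
Since F(a, b, c) ≡ 4 ≠ 0 (mod 7), P does NOT lie on the curve.


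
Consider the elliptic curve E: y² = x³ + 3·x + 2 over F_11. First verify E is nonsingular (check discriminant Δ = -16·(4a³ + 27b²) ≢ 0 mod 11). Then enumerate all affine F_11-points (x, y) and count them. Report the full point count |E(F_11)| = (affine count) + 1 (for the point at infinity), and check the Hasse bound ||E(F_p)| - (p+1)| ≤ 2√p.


Affine points = {(2, 4), (2, 7), (3, 4), (3, 7), (4, 1), (4, 10), (6, 4), (6, 7), (7, 5), (7, 6), (10, 3), (10, 8)}; affine count = 12; |E(F_11)| = 13.

Discriminant check: Δ ∝ 4a³ + 27b² = 4·3³ + 27·2² = 4·27 + 27·4 ≡ 7 (mod 11). Nonzero ⇒ E is nonsingular.
For each x ∈ F_11, compute rhs = x³ + 3·x + 2 mod 11, then count y ∈ F_11 with y² ≡ rhs.
  x = 0: rhs = 2, matching y values: none (0 points).
  x = 1: rhs = 6, matching y values: none (0 points).
  x = 2: rhs = 5, matching y values: 4, 7 (2 points).
  x = 3: rhs = 5, matching y values: 4, 7 (2 points).
  x = 4: rhs = 1, matching y values: 1, 10 (2 points).
  x = 5: rhs = 10, matching y values: none (0 points).
  x = 6: rhs = 5, matching y values: 4, 7 (2 points).
  x = 7: rhs = 3, matching y values: 5, 6 (2 points).
  x = 8: rhs = 10, matching y values: none (0 points).
  x = 9: rhs = 10, matching y values: none (0 points).
  x = 10: rhs = 9, matching y values: 3, 8 (2 points).
Total affine count: 12.
Full point count |E(F_11)| = 12 + 1 = 13.
Hasse bound: |13 − (11+1)| = |1| = 1 ≤ 2√11 ≈ 6.6332 ✓.


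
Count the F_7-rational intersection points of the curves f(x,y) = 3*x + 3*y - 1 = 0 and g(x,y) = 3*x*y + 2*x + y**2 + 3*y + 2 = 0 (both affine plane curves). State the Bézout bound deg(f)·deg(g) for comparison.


Common zeros: {(0, 5), (2, 3)}; count = 2; Bézout bound = 2.

deg(f) = 1, deg(g) = 2, so Bézout bound = 2.
Scan x ∈ F_7. For each x, list the y ∈ F_7 with f(x, y) ≡ 0 and those with g(x, y) ≡ 0 (mod 7); the common zeros in that column are the intersection.
  x = 0: f ≡ 0 at y ∈ {5}; g ≡ 0 at y ∈ {5, 6}; common: {5}.
  x = 1: f ≡ 0 at y ∈ {4}; g ≡ 0 at y ∈ ∅; common: ∅.
  x = 2: f ≡ 0 at y ∈ {3}; g ≡ 0 at y ∈ {2, 3}; common: {3}.
  x = 3: f ≡ 0 at y ∈ {2}; g ≡ 0 at y ∈ {1}; common: ∅.
  x = 4: f ≡ 0 at y ∈ {1}; g ≡ 0 at y ∈ ∅; common: ∅.
  x = 5: f ≡ 0 at y ∈ {0}; g ≡ 0 at y ∈ ∅; common: ∅.
  x = 6: f ≡ 0 at y ∈ {6}; g ≡ 0 at y ∈ {0}; common: ∅.
Collecting: common zeros = {(0, 5), (2, 3)}, so the count is 2.
Comparison with the Bézout bound: 2 ≤ 2 = deg(f)·deg(g), as expected for curves with no common component (the bound is attained).


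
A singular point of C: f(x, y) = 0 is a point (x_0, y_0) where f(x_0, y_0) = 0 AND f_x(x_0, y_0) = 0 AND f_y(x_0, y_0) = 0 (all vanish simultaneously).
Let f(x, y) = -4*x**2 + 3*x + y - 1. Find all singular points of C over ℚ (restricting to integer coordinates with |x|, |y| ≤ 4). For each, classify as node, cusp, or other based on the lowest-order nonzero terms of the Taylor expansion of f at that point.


No singular points in the scanned grid; C is smooth there.

Compute partial derivatives:
  f_x = 3 - 8*x.
  f_y = 1.
f_y = 1 is a nonzero constant, so f_y never vanishes: no point (x, y) can satisfy f = f_x = f_y = 0. In particular no (x, y) ∈ {−4, ..., 4}² is singular; the curve is smooth.


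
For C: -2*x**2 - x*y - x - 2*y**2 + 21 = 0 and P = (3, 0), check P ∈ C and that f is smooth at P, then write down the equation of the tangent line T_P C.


Tangent line at P: -13*x - 3*y + 39 = 0.

Step 1: f(3, 0) = 0, so P lies on C.
Step 2: partial derivatives
  f_x(x, y) = -4*x - y - 1, f_y(x, y) = -x - 4*y.
  f_x(P) = -13, f_y(P) = -3 (gradient nonzero, so P is smooth).
Step 3: tangent line at P: -13·(x − 3) + -3·(y − 0) = 0.
Expanding: -13*x - 3*y + 39 = 0.


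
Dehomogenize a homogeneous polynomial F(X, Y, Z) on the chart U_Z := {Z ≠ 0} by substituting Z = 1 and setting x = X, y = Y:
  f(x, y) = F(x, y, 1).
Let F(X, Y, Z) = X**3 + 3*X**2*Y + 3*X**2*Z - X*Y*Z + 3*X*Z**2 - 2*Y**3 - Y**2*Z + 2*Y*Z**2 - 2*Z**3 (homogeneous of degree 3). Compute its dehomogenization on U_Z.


f(x, y) = x**3 + 3*x**2*y + 3*x**2 - x*y + 3*x - 2*y**3 - y**2 + 2*y - 2

On U_Z we set Z = 1. Each monomial c·X^i·Y^j·Z^k in F becomes c·x^i·y^j·1^k = c·x^i·y^j.
Substituting Z = 1: F(X, Y, 1) = x**3 + 3*x**2*y + 3*x**2 - x*y + 3*x - 2*y**3 - y**2 + 2*y - 2.
Note: deg(f) ≤ deg(F) = 3; strict inequality happens when F is divisible by Z (lost terms).


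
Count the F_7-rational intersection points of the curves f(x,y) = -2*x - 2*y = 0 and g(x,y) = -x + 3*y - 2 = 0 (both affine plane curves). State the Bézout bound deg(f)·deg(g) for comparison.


Common zeros: {(3, 4)}; count = 1; Bézout bound = 1.

deg(f) = 1, deg(g) = 1, so Bézout bound = 1.
Scan x ∈ F_7. For each x, list the y ∈ F_7 with f(x, y) ≡ 0 and those with g(x, y) ≡ 0 (mod 7); the common zeros in that column are the intersection.
  x = 0: f ≡ 0 at y ∈ {0}; g ≡ 0 at y ∈ {3}; common: ∅.
  x = 1: f ≡ 0 at y ∈ {6}; g ≡ 0 at y ∈ {1}; common: ∅.
  x = 2: f ≡ 0 at y ∈ {5}; g ≡ 0 at y ∈ {6}; common: ∅.
  x = 3: f ≡ 0 at y ∈ {4}; g ≡ 0 at y ∈ {4}; common: {4}.
  x = 4: f ≡ 0 at y ∈ {3}; g ≡ 0 at y ∈ {2}; common: ∅.
  x = 5: f ≡ 0 at y ∈ {2}; g ≡ 0 at y ∈ {0}; common: ∅.
  x = 6: f ≡ 0 at y ∈ {1}; g ≡ 0 at y ∈ {5}; common: ∅.
Collecting: common zeros = {(3, 4)}, so the count is 1.
Comparison with the Bézout bound: 1 ≤ 1 = deg(f)·deg(g), as expected for curves with no common component (the bound is attained).


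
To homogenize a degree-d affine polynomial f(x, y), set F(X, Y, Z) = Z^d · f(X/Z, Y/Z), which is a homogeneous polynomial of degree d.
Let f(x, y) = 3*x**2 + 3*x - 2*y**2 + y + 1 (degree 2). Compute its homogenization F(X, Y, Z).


F(X, Y, Z) = 3*X**2 + 3*X*Z - 2*Y**2 + Y*Z + Z**2

deg(f) = 2.
Substitute x = X/Z, y = Y/Z into f, then multiply by Z^2.
  monomial 3·x^2·y^0 ↦ 3·X^2·Y^0·Z^0.
  monomial 3·x^1·y^0 ↦ 3·X^1·Y^0·Z^1.
  monomial -2·x^0·y^2 ↦ -2·X^0·Y^2·Z^0.
  monomial 1·x^0·y^1 ↦ 1·X^0·Y^1·Z^1.
  monomial 1·x^0·y^0 ↦ 1·X^0·Y^0·Z^2.
Collecting: F(X, Y, Z) = 3*X**2 + 3*X*Z - 2*Y**2 + Y*Z + Z**2.


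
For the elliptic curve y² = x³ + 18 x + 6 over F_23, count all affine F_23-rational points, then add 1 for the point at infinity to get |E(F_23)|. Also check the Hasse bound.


Affine points = {(0, 11), (0, 12), (1, 5), (1, 18), (2, 2), (2, 21), (3, 8), (3, 15), (4, 2), (4, 21), (6, 10), (6, 13), (8, 8), (8, 15), (9, 0), (10, 6), (10, 17), (12, 8), (12, 15), (14, 9), (14, 14), (17, 2), (17, 21), (19, 10), (19, 13), (21, 10), (21, 13)}; affine count = 27; |E(F_23)| = 28.

Discriminant check: Δ ∝ 4a³ + 27b² = 4·18³ + 27·6² = 4·5832 + 27·36 ≡ 12 (mod 23). Nonzero ⇒ E is nonsingular.
For each x ∈ F_23, compute rhs = x³ + 18·x + 6 mod 23, then count y ∈ F_23 with y² ≡ rhs.
  x = 0: rhs = 6, matching y values: 11, 12 (2 points).
  x = 1: rhs = 2, matching y values: 5, 18 (2 points).
  x = 2: rhs = 4, matching y values: 2, 21 (2 points).
  x = 3: rhs = 18, matching y values: 8, 15 (2 points).
  x = 4: rhs = 4, matching y values: 2, 21 (2 points).
  x = 5: rhs = 14, matching y values: none (0 points).
  x = 6: rhs = 8, matching y values: 10, 13 (2 points).
  x = 7: rhs = 15, matching y values: none (0 points).
  x = 8: rhs = 18, matching y values: 8, 15 (2 points).
  x = 9: rhs = 0, matching y values: 0 (1 points).
  x = 10: rhs = 13, matching y values: 6, 17 (2 points).
  x = 11: rhs = 17, matching y values: none (0 points).
  x = 12: rhs = 18, matching y values: 8, 15 (2 points).
  x = 13: rhs = 22, matching y values: none (0 points).
  x = 14: rhs = 12, matching y values: 9, 14 (2 points).
  x = 15: rhs = 17, matching y values: none (0 points).
  x = 16: rhs = 20, matching y values: none (0 points).
  x = 17: rhs = 4, matching y values: 2, 21 (2 points).
  x = 18: rhs = 21, matching y values: none (0 points).
  x = 19: rhs = 8, matching y values: 10, 13 (2 points).
  x = 20: rhs = 17, matching y values: none (0 points).
  x = 21: rhs = 8, matching y values: 10, 13 (2 points).
  x = 22: rhs = 10, matching y values: none (0 points).
Total affine count: 27.
Full point count |E(F_23)| = 27 + 1 = 28.
Hasse bound: |28 − (23+1)| = |4| = 4 ≤ 2√23 ≈ 9.5917 ✓.


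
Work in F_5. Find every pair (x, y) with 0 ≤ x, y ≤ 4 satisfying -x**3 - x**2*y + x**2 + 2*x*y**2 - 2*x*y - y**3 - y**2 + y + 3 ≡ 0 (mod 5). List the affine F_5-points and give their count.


Affine F_5-points: {(0, 3), (1, 2), (2, 4), (3, 0), (3, 1), (3, 4), (4, 0)}; count = 7.

For each of the 25 pairs (x, y) ∈ F_5², evaluate f(x, y) mod 5. Record the zeros.
  x = 0: [0↦3, 1↦2, 2↦3, 3↦0, 4↦2]  zeros at y ∈ {3}
  x = 1: [0↦3, 1↦1, 2↦0, 3↦4, 4↦2]  zeros at y ∈ {2}
  x = 2: [0↦4, 1↦4, 2↦4, 3↦3, 4↦0]  zeros at y ∈ {4}
  x = 3: [0↦0, 1↦0, 2↦4, 3↦1, 4↦0]  zeros at y ∈ {0, 1, 4}
  x = 4: [0↦0, 1↦3, 2↦4, 3↦2, 4↦1]  zeros at y ∈ {0}
Collecting zeros: affine points = {(0, 3), (1, 2), (2, 4), (3, 0), (3, 1), (3, 4), (4, 0)}.
Total count |C(F_5)_aff| = 7.


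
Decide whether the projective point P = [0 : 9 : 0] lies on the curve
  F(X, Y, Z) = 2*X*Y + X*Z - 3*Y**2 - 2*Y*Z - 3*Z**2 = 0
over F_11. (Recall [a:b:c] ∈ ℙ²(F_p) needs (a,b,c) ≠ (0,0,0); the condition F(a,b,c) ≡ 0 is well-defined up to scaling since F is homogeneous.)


F(0,9,0) ≡ 10 (mod 11); P is NOT on the curve.

Evaluate F(0, 9, 0) term-by-term (mod 11).
  2*X*Y ↦ 2·0·9·1 = 0
  X*Z ↦ 1·0·1·0 = 0
  -3*Y**2 ↦ -3·1·81·1 = -243
  -2*Y*Z ↦ -2·1·9·0 = 0
  -3*Z**2 ↦ -3·1·1·0 = 0
Sum: F(0, 9, 0) = (0) + (0) + (-243) + (0) + (0) = -243.
Reducing mod 11: -243 ≡ 10 (mod 11).
Since F(a, b, c) ≡ 10 ≠ 0 (mod 11), P does NOT lie on the curve.


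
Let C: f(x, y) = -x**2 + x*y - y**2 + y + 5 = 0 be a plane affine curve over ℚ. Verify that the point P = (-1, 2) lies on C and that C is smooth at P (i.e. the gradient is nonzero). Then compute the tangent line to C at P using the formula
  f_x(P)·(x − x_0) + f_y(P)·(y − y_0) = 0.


Tangent line at P: 4*x - 4*y + 12 = 0.

Step 1: f(-1, 2) = 0, so P lies on C.
Step 2: partial derivatives
  f_x(x, y) = -2*x + y, f_y(x, y) = x - 2*y + 1.
  f_x(P) = 4, f_y(P) = -4 (gradient nonzero, so P is smooth).
Step 3: tangent line at P: 4·(x − -1) + -4·(y − 2) = 0.
Expanding: 4*x - 4*y + 12 = 0.


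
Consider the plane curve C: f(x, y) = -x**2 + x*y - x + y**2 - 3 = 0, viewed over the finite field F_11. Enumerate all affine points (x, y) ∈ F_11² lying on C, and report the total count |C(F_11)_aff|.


Affine F_11-points: {(0, 5), (0, 6), (3, 1), (3, 7), (4, 2), (4, 5), (5, 0), (5, 6), (8, 1), (8, 2)}; count = 10.

For each of the 121 pairs (x, y) ∈ F_11², evaluate f(x, y) mod 11. Record the zeros.
  x = 0: [0↦8, 1↦9, 2↦1, 3↦6, 4↦2, 5↦0, 6↦0, 7↦2, 8↦6, 9↦1, 10↦9]  zeros at y ∈ {5, 6}
  x = 1: [0↦6, 1↦8, 2↦1, 3↦7, 4↦4, 5↦3, 6↦4, 7↦7, 8↦1, 9↦8, 10↦6]  zeros at y ∈ ∅
  x = 2: [0↦2, 1↦5, 2↦10, 3↦6, 4↦4, 5↦4, 6↦6, 7↦10, 8↦5, 9↦2, 10↦1]  zeros at y ∈ ∅
  x = 3: [0↦7, 1↦0, 2↦6, 3↦3, 4↦2, 5↦3, 6↦6, 7↦0, 8↦7, 9↦5, 10↦5]  zeros at y ∈ {1, 7}
  x = 4: [0↦10, 1↦4, 2↦0, 3↦9, 4↦9, 5↦0, 6↦4, 7↦10, 8↦7, 9↦6, 10↦7]  zeros at y ∈ {2, 5}
  x = 5: [0↦0, 1↦6, 2↦3, 3↦2, 4↦3, 5↦6, 6↦0, 7↦7, 8↦5, 9↦5, 10↦7]  zeros at y ∈ {0, 6}
  x = 6: [0↦10, 1↦6, 2↦4, 3↦4, 4↦6, 5↦10, 6↦5, 7↦2, 8↦1, 9↦2, 10↦5]  zeros at y ∈ ∅
  x = 7: [0↦7, 1↦4, 2↦3, 3↦4, 4↦7, 5↦1, 6↦8, 7↦6, 8↦6, 9↦8, 10↦1]  zeros at y ∈ ∅
  x = 8: [0↦2, 1↦0, 2↦0, 3↦2, 4↦6, 5↦1, 6↦9, 7↦8, 8↦9, 9↦1, 10↦6]  zeros at y ∈ {1, 2}
  x = 9: [0↦6, 1↦5, 2↦6, 3↦9, 4↦3, 5↦10, 6↦8, 7↦8, 8↦10, 9↦3, 10↦9]  zeros at y ∈ ∅
  x = 10: [0↦8, 1↦8, 2↦10, 3↦3, 4↦9, 5↦6, 6↦5, 7↦6, 8↦9, 9↦3, 10↦10]  zeros at y ∈ ∅
Collecting zeros: affine points = {(0, 5), (0, 6), (3, 1), (3, 7), (4, 2), (4, 5), (5, 0), (5, 6), (8, 1), (8, 2)}.
Total count |C(F_11)_aff| = 10.


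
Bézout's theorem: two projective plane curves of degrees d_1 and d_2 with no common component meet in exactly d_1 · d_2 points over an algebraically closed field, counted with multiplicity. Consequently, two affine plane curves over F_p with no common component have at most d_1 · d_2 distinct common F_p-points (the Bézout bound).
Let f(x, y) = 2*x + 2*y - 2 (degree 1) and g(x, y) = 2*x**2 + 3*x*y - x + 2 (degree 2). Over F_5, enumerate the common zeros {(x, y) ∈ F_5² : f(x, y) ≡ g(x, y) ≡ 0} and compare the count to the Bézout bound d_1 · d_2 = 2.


Common zeros: ∅; count = 0; Bézout bound = 2.

deg(f) = 1, deg(g) = 2, so Bézout bound = 2.
Scan x ∈ F_5. For each x, list the y ∈ F_5 with f(x, y) ≡ 0 and those with g(x, y) ≡ 0 (mod 5); the common zeros in that column are the intersection.
  x = 0: f ≡ 0 at y ∈ {1}; g ≡ 0 at y ∈ ∅; common: ∅.
  x = 1: f ≡ 0 at y ∈ {0}; g ≡ 0 at y ∈ {4}; common: ∅.
  x = 2: f ≡ 0 at y ∈ {4}; g ≡ 0 at y ∈ {2}; common: ∅.
  x = 3: f ≡ 0 at y ∈ {3}; g ≡ 0 at y ∈ {2}; common: ∅.
  x = 4: f ≡ 0 at y ∈ {2}; g ≡ 0 at y ∈ {0}; common: ∅.
Collecting: common zeros = ∅, so the count is 0.
Comparison with the Bézout bound: 0 ≤ 2 = deg(f)·deg(g), as expected for curves with no common component (the affine F_5-count falls short of the bound because intersections may lie at infinity, over extension fields, or carry multiplicity).


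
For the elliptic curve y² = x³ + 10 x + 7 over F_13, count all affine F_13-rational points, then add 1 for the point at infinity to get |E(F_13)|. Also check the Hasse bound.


Affine points = {(2, 3), (2, 10), (3, 5), (3, 8), (5, 0), (6, 6), (6, 7), (7, 2), (7, 11), (8, 1), (8, 12), (12, 3), (12, 10)}; affine count = 13; |E(F_13)| = 14.

Discriminant check: Δ ∝ 4a³ + 27b² = 4·10³ + 27·7² = 4·1000 + 27·49 ≡ 6 (mod 13). Nonzero ⇒ E is nonsingular.
For each x ∈ F_13, compute rhs = x³ + 10·x + 7 mod 13, then count y ∈ F_13 with y² ≡ rhs.
  x = 0: rhs = 7, matching y values: none (0 points).
  x = 1: rhs = 5, matching y values: none (0 points).
  x = 2: rhs = 9, matching y values: 3, 10 (2 points).
  x = 3: rhs = 12, matching y values: 5, 8 (2 points).
  x = 4: rhs = 7, matching y values: none (0 points).
  x = 5: rhs = 0, matching y values: 0 (1 points).
  x = 6: rhs = 10, matching y values: 6, 7 (2 points).
  x = 7: rhs = 4, matching y values: 2, 11 (2 points).
  x = 8: rhs = 1, matching y values: 1, 12 (2 points).
  x = 9: rhs = 7, matching y values: none (0 points).
  x = 10: rhs = 2, matching y values: none (0 points).
  x = 11: rhs = 5, matching y values: none (0 points).
  x = 12: rhs = 9, matching y values: 3, 10 (2 points).
Total affine count: 13.
Full point count |E(F_13)| = 13 + 1 = 14.
Hasse bound: |14 − (13+1)| = |0| = 0 ≤ 2√13 ≈ 7.2111 ✓.


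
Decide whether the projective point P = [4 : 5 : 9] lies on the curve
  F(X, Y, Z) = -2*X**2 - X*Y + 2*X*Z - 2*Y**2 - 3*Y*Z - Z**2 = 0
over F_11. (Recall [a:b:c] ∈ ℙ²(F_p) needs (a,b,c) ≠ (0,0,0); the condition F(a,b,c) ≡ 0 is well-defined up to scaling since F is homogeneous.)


F(4,5,9) ≡ 7 (mod 11); P is NOT on the curve.

Evaluate F(4, 5, 9) term-by-term (mod 11).
  -2*X**2 ↦ -2·16·1·1 = -32
  -X*Y ↦ -1·4·5·1 = -20
  2*X*Z ↦ 2·4·1·9 = 72
  -2*Y**2 ↦ -2·1·25·1 = -50
  -3*Y*Z ↦ -3·1·5·9 = -135
  -Z**2 ↦ -1·1·1·81 = -81
Sum: F(4, 5, 9) = (-32) + (-20) + (72) + (-50) + (-135) + (-81) = -246.
Reducing mod 11: -246 ≡ 7 (mod 11).
Since F(a, b, c) ≡ 7 ≠ 0 (mod 11), P does NOT lie on the curve.


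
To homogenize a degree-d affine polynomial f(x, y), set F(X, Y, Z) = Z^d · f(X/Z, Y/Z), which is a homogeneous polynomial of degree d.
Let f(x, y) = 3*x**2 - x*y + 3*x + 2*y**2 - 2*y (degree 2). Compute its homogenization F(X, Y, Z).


F(X, Y, Z) = 3*X**2 - X*Y + 3*X*Z + 2*Y**2 - 2*Y*Z

deg(f) = 2.
Substitute x = X/Z, y = Y/Z into f, then multiply by Z^2.
  monomial 3·x^2·y^0 ↦ 3·X^2·Y^0·Z^0.
  monomial -1·x^1·y^1 ↦ -1·X^1·Y^1·Z^0.
  monomial 3·x^1·y^0 ↦ 3·X^1·Y^0·Z^1.
  monomial 2·x^0·y^2 ↦ 2·X^0·Y^2·Z^0.
  monomial -2·x^0·y^1 ↦ -2·X^0·Y^1·Z^1.
Collecting: F(X, Y, Z) = 3*X**2 - X*Y + 3*X*Z + 2*Y**2 - 2*Y*Z.


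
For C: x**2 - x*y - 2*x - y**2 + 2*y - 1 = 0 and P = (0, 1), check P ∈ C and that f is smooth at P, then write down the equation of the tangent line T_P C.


Tangent line at P: -3*x = 0.

Step 1: f(0, 1) = 0, so P lies on C.
Step 2: partial derivatives
  f_x(x, y) = 2*x - y - 2, f_y(x, y) = -x - 2*y + 2.
  f_x(P) = -3, f_y(P) = 0 (gradient nonzero, so P is smooth).
Step 3: tangent line at P: -3·(x − 0) + 0·(y − 1) = 0.
Expanding: -3*x = 0.


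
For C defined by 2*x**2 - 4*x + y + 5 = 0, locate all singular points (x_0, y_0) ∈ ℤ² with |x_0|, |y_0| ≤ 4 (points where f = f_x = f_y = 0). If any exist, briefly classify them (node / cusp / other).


No singular points in the scanned grid; C is smooth there.

Compute partial derivatives:
  f_x = 4*x - 4.
  f_y = 1.
f_y = 1 is a nonzero constant, so f_y never vanishes: no point (x, y) can satisfy f = f_x = f_y = 0. In particular no (x, y) ∈ {−4, ..., 4}² is singular; the curve is smooth.


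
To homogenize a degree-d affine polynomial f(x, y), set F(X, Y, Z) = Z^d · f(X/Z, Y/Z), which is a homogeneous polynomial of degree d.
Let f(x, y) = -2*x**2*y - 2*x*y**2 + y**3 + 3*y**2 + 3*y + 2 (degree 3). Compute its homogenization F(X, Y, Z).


F(X, Y, Z) = -2*X**2*Y - 2*X*Y**2 + Y**3 + 3*Y**2*Z + 3*Y*Z**2 + 2*Z**3

deg(f) = 3.
Substitute x = X/Z, y = Y/Z into f, then multiply by Z^3.
  monomial -2·x^2·y^1 ↦ -2·X^2·Y^1·Z^0.
  monomial -2·x^1·y^2 ↦ -2·X^1·Y^2·Z^0.
  monomial 1·x^0·y^3 ↦ 1·X^0·Y^3·Z^0.
  monomial 3·x^0·y^2 ↦ 3·X^0·Y^2·Z^1.
  monomial 3·x^0·y^1 ↦ 3·X^0·Y^1·Z^2.
  monomial 2·x^0·y^0 ↦ 2·X^0·Y^0·Z^3.
Collecting: F(X, Y, Z) = -2*X**2*Y - 2*X*Y**2 + Y**3 + 3*Y**2*Z + 3*Y*Z**2 + 2*Z**3.


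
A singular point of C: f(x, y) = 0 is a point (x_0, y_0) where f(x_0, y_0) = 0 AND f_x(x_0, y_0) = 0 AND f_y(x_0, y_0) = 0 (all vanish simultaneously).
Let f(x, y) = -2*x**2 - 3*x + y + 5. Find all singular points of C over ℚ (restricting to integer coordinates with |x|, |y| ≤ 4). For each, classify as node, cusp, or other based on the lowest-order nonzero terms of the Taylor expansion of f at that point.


No singular points in the scanned grid; C is smooth there.

Compute partial derivatives:
  f_x = -4*x - 3.
  f_y = 1.
f_y = 1 is a nonzero constant, so f_y never vanishes: no point (x, y) can satisfy f = f_x = f_y = 0. In particular no (x, y) ∈ {−4, ..., 4}² is singular; the curve is smooth.


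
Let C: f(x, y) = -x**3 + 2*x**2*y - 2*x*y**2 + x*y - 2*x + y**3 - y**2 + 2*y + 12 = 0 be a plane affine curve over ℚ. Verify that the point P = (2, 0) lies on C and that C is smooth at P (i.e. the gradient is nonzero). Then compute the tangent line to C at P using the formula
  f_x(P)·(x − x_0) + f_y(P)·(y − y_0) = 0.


Tangent line at P: -14*x + 12*y + 28 = 0.

Step 1: f(2, 0) = 0, so P lies on C.
Step 2: partial derivatives
  f_x(x, y) = -3*x**2 + 4*x*y - 2*y**2 + y - 2, f_y(x, y) = 2*x**2 - 4*x*y + x + 3*y**2 - 2*y + 2.
  f_x(P) = -14, f_y(P) = 12 (gradient nonzero, so P is smooth).
Step 3: tangent line at P: -14·(x − 2) + 12·(y − 0) = 0.
Expanding: -14*x + 12*y + 28 = 0.


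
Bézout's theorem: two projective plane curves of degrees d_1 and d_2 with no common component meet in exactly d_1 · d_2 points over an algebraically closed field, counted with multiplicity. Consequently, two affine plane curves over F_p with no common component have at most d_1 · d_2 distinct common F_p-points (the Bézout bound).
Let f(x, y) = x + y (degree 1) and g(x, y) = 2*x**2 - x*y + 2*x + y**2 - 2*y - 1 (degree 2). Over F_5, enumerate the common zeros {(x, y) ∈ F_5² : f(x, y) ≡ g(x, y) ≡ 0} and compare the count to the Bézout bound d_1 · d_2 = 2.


Common zeros: ∅; count = 0; Bézout bound = 2.

deg(f) = 1, deg(g) = 2, so Bézout bound = 2.
Scan x ∈ F_5. For each x, list the y ∈ F_5 with f(x, y) ≡ 0 and those with g(x, y) ≡ 0 (mod 5); the common zeros in that column are the intersection.
  x = 0: f ≡ 0 at y ∈ {0}; g ≡ 0 at y ∈ ∅; common: ∅.
  x = 1: f ≡ 0 at y ∈ {4}; g ≡ 0 at y ∈ ∅; common: ∅.
  x = 2: f ≡ 0 at y ∈ {3}; g ≡ 0 at y ∈ ∅; common: ∅.
  x = 3: f ≡ 0 at y ∈ {2}; g ≡ 0 at y ∈ ∅; common: ∅.
  x = 4: f ≡ 0 at y ∈ {1}; g ≡ 0 at y ∈ {3}; common: ∅.
Collecting: common zeros = ∅, so the count is 0.
Comparison with the Bézout bound: 0 ≤ 2 = deg(f)·deg(g), as expected for curves with no common component (the affine F_5-count falls short of the bound because intersections may lie at infinity, over extension fields, or carry multiplicity).


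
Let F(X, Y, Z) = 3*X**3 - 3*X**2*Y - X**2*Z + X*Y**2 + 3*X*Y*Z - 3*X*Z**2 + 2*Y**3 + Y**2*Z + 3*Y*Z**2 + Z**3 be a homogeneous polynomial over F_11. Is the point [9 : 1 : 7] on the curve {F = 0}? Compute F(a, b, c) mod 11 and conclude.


F(9,1,7) ≡ 3 (mod 11); P is NOT on the curve.

Evaluate F(9, 1, 7) term-by-term (mod 11).
  3*X**3 ↦ 3·729·1·1 = 2187
  -3*X**2*Y ↦ -3·81·1·1 = -243
  -X**2*Z ↦ -1·81·1·7 = -567
  X*Y**2 ↦ 1·9·1·1 = 9
  3*X*Y*Z ↦ 3·9·1·7 = 189
  -3*X*Z**2 ↦ -3·9·1·49 = -1323
  2*Y**3 ↦ 2·1·1·1 = 2
  Y**2*Z ↦ 1·1·1·7 = 7
  3*Y*Z**2 ↦ 3·1·1·49 = 147
  Z**3 ↦ 1·1·1·343 = 343
Sum: F(9, 1, 7) = (2187) + (-243) + (-567) + (9) + (189) + (-1323) + (2) + (7) + (147) + (343) = 751.
Reducing mod 11: 751 ≡ 3 (mod 11).
Since F(a, b, c) ≡ 3 ≠ 0 (mod 11), P does NOT lie on the curve.


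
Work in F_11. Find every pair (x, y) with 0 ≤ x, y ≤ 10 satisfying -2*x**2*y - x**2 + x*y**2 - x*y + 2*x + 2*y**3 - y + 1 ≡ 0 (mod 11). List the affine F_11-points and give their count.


Affine F_11-points: {(0, 10), (4, 7), (6, 9), (7, 7), (7, 10)}; count = 5.

For each of the 121 pairs (x, y) ∈ F_11², evaluate f(x, y) mod 11. Record the zeros.
  x = 0: [0↦1, 1↦2, 2↦4, 3↦8, 4↦4, 5↦4, 6↦9, 7↦9, 8↦5, 9↦9, 10↦0]  zeros at y ∈ {10}
  x = 1: [0↦2, 1↦1, 2↦3, 3↦9, 4↦9, 5↦4, 6↦6, 7↦5, 8↦2, 9↦9, 10↦5]  zeros at y ∈ ∅
  x = 2: [0↦1, 1↦5, 2↦3, 3↦7, 4↦7, 5↦4, 6↦10, 7↦4, 8↦9, 9↦4, 10↦1]  zeros at y ∈ ∅
  x = 3: [0↦9, 1↦3, 2↦4, 3↦2, 4↦9, 5↦4, 6↦10, 7↦6, 8↦4, 9↦5, 10↦10]  zeros at y ∈ ∅
  x = 4: [0↦4, 1↦6, 2↦6, 3↦5, 4↦4, 5↦4, 6↦6, 7↦0, 8↦9, 9↦1, 10↦10]  zeros at y ∈ {7}
  x = 5: [0↦8, 1↦3, 2↦9, 3↦5, 4↦3, 5↦4, 6↦9, 7↦8, 8↦2, 9↦3, 10↦1]  zeros at y ∈ ∅
  x = 6: [0↦10, 1↦5, 2↦2, 3↦2, 4↦6, 5↦4, 6↦8, 7↦8, 8↦5, 9↦0, 10↦5]  zeros at y ∈ {9}
  x = 7: [0↦10, 1↦1, 2↦7, 3↦7, 4↦2, 5↦4, 6↦3, 7↦0, 8↦7, 9↦3, 10↦0]  zeros at y ∈ {7, 10}
  x = 8: [0↦8, 1↦2, 2↦2, 3↦9, 4↦2, 5↦4, 6↦5, 7↦6, 8↦8, 9↦1, 10↦8]  zeros at y ∈ ∅
  x = 9: [0↦4, 1↦8, 2↦9, 3↦8, 4↦6, 5↦4, 6↦3, 7↦4, 8↦8, 9↦5, 10↦7]  zeros at y ∈ ∅
  x = 10: [0↦9, 1↦8, 2↦6, 3↦4, 4↦3, 5↦4, 6↦8, 7↦5, 8↦7, 9↦4, 10↦8]  zeros at y ∈ ∅
Collecting zeros: affine points = {(0, 10), (4, 7), (6, 9), (7, 7), (7, 10)}.
Total count |C(F_11)_aff| = 5.
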